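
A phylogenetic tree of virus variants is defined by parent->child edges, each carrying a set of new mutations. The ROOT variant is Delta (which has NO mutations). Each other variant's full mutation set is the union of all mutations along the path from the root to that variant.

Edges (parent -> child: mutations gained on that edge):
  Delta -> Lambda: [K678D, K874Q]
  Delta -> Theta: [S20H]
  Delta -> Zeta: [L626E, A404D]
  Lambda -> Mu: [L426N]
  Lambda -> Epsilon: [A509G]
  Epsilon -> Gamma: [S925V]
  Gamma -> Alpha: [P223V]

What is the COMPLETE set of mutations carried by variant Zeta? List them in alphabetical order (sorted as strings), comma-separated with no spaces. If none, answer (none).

Answer: A404D,L626E

Derivation:
At Delta: gained [] -> total []
At Zeta: gained ['L626E', 'A404D'] -> total ['A404D', 'L626E']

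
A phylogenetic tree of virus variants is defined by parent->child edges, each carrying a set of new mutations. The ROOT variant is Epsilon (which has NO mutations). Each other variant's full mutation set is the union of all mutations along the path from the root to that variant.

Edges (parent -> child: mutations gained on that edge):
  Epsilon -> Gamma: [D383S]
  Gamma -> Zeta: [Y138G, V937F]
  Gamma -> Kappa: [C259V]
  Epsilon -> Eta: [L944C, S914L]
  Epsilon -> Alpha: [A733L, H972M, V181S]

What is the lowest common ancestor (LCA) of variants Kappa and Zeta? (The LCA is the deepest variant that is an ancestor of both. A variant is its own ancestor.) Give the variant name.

Answer: Gamma

Derivation:
Path from root to Kappa: Epsilon -> Gamma -> Kappa
  ancestors of Kappa: {Epsilon, Gamma, Kappa}
Path from root to Zeta: Epsilon -> Gamma -> Zeta
  ancestors of Zeta: {Epsilon, Gamma, Zeta}
Common ancestors: {Epsilon, Gamma}
Walk up from Zeta: Zeta (not in ancestors of Kappa), Gamma (in ancestors of Kappa), Epsilon (in ancestors of Kappa)
Deepest common ancestor (LCA) = Gamma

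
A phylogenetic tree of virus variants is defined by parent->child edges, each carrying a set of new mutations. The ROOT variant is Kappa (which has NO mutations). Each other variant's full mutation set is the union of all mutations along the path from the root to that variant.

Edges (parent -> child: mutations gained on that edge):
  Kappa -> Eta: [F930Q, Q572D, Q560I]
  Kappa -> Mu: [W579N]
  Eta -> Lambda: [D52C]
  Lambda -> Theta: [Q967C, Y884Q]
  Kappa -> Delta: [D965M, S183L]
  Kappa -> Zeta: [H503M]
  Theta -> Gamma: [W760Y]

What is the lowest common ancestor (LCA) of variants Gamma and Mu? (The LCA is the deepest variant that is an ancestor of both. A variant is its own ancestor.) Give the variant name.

Answer: Kappa

Derivation:
Path from root to Gamma: Kappa -> Eta -> Lambda -> Theta -> Gamma
  ancestors of Gamma: {Kappa, Eta, Lambda, Theta, Gamma}
Path from root to Mu: Kappa -> Mu
  ancestors of Mu: {Kappa, Mu}
Common ancestors: {Kappa}
Walk up from Mu: Mu (not in ancestors of Gamma), Kappa (in ancestors of Gamma)
Deepest common ancestor (LCA) = Kappa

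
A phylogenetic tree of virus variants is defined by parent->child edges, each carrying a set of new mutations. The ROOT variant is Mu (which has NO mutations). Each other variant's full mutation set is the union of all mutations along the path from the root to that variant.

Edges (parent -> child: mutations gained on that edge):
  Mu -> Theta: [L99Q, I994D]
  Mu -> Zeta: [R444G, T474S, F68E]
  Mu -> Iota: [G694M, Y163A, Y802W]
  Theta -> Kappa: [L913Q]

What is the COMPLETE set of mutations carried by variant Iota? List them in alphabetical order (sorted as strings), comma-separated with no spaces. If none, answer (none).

At Mu: gained [] -> total []
At Iota: gained ['G694M', 'Y163A', 'Y802W'] -> total ['G694M', 'Y163A', 'Y802W']

Answer: G694M,Y163A,Y802W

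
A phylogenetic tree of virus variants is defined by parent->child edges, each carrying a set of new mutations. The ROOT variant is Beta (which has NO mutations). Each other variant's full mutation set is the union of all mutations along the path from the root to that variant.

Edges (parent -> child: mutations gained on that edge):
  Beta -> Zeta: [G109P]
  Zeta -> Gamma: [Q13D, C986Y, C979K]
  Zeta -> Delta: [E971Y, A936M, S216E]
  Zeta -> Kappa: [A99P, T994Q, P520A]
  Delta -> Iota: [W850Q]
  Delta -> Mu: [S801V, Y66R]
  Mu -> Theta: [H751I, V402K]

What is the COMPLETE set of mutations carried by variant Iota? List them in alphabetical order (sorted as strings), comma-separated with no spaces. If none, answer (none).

At Beta: gained [] -> total []
At Zeta: gained ['G109P'] -> total ['G109P']
At Delta: gained ['E971Y', 'A936M', 'S216E'] -> total ['A936M', 'E971Y', 'G109P', 'S216E']
At Iota: gained ['W850Q'] -> total ['A936M', 'E971Y', 'G109P', 'S216E', 'W850Q']

Answer: A936M,E971Y,G109P,S216E,W850Q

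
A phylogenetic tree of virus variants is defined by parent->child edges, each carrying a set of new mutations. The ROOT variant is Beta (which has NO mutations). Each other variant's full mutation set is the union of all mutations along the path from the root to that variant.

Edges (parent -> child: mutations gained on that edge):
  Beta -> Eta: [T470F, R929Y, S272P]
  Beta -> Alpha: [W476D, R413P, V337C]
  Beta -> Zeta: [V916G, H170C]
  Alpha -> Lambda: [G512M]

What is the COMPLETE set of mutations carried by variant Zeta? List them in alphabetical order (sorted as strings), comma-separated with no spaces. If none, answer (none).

Answer: H170C,V916G

Derivation:
At Beta: gained [] -> total []
At Zeta: gained ['V916G', 'H170C'] -> total ['H170C', 'V916G']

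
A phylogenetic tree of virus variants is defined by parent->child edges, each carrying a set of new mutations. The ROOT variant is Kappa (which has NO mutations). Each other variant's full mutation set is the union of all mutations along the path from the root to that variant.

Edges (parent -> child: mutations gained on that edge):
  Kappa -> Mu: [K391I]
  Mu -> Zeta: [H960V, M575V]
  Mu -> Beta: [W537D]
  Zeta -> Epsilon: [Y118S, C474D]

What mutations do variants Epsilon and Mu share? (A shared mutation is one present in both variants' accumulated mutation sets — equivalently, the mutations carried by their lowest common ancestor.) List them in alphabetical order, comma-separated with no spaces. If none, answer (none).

Answer: K391I

Derivation:
Accumulating mutations along path to Epsilon:
  At Kappa: gained [] -> total []
  At Mu: gained ['K391I'] -> total ['K391I']
  At Zeta: gained ['H960V', 'M575V'] -> total ['H960V', 'K391I', 'M575V']
  At Epsilon: gained ['Y118S', 'C474D'] -> total ['C474D', 'H960V', 'K391I', 'M575V', 'Y118S']
Mutations(Epsilon) = ['C474D', 'H960V', 'K391I', 'M575V', 'Y118S']
Accumulating mutations along path to Mu:
  At Kappa: gained [] -> total []
  At Mu: gained ['K391I'] -> total ['K391I']
Mutations(Mu) = ['K391I']
Intersection: ['C474D', 'H960V', 'K391I', 'M575V', 'Y118S'] ∩ ['K391I'] = ['K391I']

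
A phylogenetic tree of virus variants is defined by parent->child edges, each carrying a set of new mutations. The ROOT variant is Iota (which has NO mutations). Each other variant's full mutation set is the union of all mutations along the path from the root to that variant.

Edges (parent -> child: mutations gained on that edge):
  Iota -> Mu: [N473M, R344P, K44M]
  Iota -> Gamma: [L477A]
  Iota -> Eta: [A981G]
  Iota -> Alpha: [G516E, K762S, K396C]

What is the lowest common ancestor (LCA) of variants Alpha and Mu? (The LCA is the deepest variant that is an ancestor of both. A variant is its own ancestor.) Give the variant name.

Path from root to Alpha: Iota -> Alpha
  ancestors of Alpha: {Iota, Alpha}
Path from root to Mu: Iota -> Mu
  ancestors of Mu: {Iota, Mu}
Common ancestors: {Iota}
Walk up from Mu: Mu (not in ancestors of Alpha), Iota (in ancestors of Alpha)
Deepest common ancestor (LCA) = Iota

Answer: Iota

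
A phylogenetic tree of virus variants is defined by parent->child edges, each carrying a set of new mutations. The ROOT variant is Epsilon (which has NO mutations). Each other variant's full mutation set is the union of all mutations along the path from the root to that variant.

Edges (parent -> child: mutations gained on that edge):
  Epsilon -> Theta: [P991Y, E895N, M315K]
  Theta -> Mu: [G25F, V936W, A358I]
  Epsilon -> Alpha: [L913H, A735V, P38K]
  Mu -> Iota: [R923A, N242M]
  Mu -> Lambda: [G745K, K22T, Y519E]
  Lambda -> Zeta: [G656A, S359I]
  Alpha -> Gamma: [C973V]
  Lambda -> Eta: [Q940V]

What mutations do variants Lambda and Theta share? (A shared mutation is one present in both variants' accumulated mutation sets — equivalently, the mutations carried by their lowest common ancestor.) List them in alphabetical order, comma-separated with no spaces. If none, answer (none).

Answer: E895N,M315K,P991Y

Derivation:
Accumulating mutations along path to Lambda:
  At Epsilon: gained [] -> total []
  At Theta: gained ['P991Y', 'E895N', 'M315K'] -> total ['E895N', 'M315K', 'P991Y']
  At Mu: gained ['G25F', 'V936W', 'A358I'] -> total ['A358I', 'E895N', 'G25F', 'M315K', 'P991Y', 'V936W']
  At Lambda: gained ['G745K', 'K22T', 'Y519E'] -> total ['A358I', 'E895N', 'G25F', 'G745K', 'K22T', 'M315K', 'P991Y', 'V936W', 'Y519E']
Mutations(Lambda) = ['A358I', 'E895N', 'G25F', 'G745K', 'K22T', 'M315K', 'P991Y', 'V936W', 'Y519E']
Accumulating mutations along path to Theta:
  At Epsilon: gained [] -> total []
  At Theta: gained ['P991Y', 'E895N', 'M315K'] -> total ['E895N', 'M315K', 'P991Y']
Mutations(Theta) = ['E895N', 'M315K', 'P991Y']
Intersection: ['A358I', 'E895N', 'G25F', 'G745K', 'K22T', 'M315K', 'P991Y', 'V936W', 'Y519E'] ∩ ['E895N', 'M315K', 'P991Y'] = ['E895N', 'M315K', 'P991Y']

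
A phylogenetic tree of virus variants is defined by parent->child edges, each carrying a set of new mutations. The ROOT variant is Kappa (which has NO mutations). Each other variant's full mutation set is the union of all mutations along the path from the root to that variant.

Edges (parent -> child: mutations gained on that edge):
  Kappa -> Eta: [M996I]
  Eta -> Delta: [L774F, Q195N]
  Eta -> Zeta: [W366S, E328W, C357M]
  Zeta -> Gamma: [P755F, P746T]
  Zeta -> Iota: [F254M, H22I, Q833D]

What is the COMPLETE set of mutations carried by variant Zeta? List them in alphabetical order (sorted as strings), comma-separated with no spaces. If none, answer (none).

At Kappa: gained [] -> total []
At Eta: gained ['M996I'] -> total ['M996I']
At Zeta: gained ['W366S', 'E328W', 'C357M'] -> total ['C357M', 'E328W', 'M996I', 'W366S']

Answer: C357M,E328W,M996I,W366S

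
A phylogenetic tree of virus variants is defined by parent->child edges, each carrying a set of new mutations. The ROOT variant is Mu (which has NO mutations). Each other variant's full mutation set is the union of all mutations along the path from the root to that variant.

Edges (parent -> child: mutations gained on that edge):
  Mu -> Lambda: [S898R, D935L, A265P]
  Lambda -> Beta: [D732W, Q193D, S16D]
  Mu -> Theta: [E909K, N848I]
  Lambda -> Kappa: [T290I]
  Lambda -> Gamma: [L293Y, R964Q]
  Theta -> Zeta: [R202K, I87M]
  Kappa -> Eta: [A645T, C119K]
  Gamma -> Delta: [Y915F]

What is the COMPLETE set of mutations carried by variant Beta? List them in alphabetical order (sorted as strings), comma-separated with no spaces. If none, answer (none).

At Mu: gained [] -> total []
At Lambda: gained ['S898R', 'D935L', 'A265P'] -> total ['A265P', 'D935L', 'S898R']
At Beta: gained ['D732W', 'Q193D', 'S16D'] -> total ['A265P', 'D732W', 'D935L', 'Q193D', 'S16D', 'S898R']

Answer: A265P,D732W,D935L,Q193D,S16D,S898R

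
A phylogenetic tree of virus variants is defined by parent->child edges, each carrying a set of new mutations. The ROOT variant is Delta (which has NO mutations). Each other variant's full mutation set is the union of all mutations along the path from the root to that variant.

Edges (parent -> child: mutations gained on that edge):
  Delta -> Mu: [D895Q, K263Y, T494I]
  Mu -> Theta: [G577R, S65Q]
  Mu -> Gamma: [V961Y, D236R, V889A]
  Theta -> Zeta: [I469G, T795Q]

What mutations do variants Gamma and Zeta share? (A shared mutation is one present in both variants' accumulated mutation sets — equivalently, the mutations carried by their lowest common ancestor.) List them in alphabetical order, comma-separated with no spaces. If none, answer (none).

Accumulating mutations along path to Gamma:
  At Delta: gained [] -> total []
  At Mu: gained ['D895Q', 'K263Y', 'T494I'] -> total ['D895Q', 'K263Y', 'T494I']
  At Gamma: gained ['V961Y', 'D236R', 'V889A'] -> total ['D236R', 'D895Q', 'K263Y', 'T494I', 'V889A', 'V961Y']
Mutations(Gamma) = ['D236R', 'D895Q', 'K263Y', 'T494I', 'V889A', 'V961Y']
Accumulating mutations along path to Zeta:
  At Delta: gained [] -> total []
  At Mu: gained ['D895Q', 'K263Y', 'T494I'] -> total ['D895Q', 'K263Y', 'T494I']
  At Theta: gained ['G577R', 'S65Q'] -> total ['D895Q', 'G577R', 'K263Y', 'S65Q', 'T494I']
  At Zeta: gained ['I469G', 'T795Q'] -> total ['D895Q', 'G577R', 'I469G', 'K263Y', 'S65Q', 'T494I', 'T795Q']
Mutations(Zeta) = ['D895Q', 'G577R', 'I469G', 'K263Y', 'S65Q', 'T494I', 'T795Q']
Intersection: ['D236R', 'D895Q', 'K263Y', 'T494I', 'V889A', 'V961Y'] ∩ ['D895Q', 'G577R', 'I469G', 'K263Y', 'S65Q', 'T494I', 'T795Q'] = ['D895Q', 'K263Y', 'T494I']

Answer: D895Q,K263Y,T494I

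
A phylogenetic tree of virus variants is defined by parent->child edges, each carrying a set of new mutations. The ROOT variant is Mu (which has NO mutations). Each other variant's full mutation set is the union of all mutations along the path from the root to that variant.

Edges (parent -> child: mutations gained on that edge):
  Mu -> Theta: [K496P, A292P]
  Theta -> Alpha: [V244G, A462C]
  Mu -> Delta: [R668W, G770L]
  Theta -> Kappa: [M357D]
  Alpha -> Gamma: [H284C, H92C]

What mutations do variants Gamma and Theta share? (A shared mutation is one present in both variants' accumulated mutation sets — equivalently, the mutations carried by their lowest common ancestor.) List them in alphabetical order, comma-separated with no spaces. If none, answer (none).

Answer: A292P,K496P

Derivation:
Accumulating mutations along path to Gamma:
  At Mu: gained [] -> total []
  At Theta: gained ['K496P', 'A292P'] -> total ['A292P', 'K496P']
  At Alpha: gained ['V244G', 'A462C'] -> total ['A292P', 'A462C', 'K496P', 'V244G']
  At Gamma: gained ['H284C', 'H92C'] -> total ['A292P', 'A462C', 'H284C', 'H92C', 'K496P', 'V244G']
Mutations(Gamma) = ['A292P', 'A462C', 'H284C', 'H92C', 'K496P', 'V244G']
Accumulating mutations along path to Theta:
  At Mu: gained [] -> total []
  At Theta: gained ['K496P', 'A292P'] -> total ['A292P', 'K496P']
Mutations(Theta) = ['A292P', 'K496P']
Intersection: ['A292P', 'A462C', 'H284C', 'H92C', 'K496P', 'V244G'] ∩ ['A292P', 'K496P'] = ['A292P', 'K496P']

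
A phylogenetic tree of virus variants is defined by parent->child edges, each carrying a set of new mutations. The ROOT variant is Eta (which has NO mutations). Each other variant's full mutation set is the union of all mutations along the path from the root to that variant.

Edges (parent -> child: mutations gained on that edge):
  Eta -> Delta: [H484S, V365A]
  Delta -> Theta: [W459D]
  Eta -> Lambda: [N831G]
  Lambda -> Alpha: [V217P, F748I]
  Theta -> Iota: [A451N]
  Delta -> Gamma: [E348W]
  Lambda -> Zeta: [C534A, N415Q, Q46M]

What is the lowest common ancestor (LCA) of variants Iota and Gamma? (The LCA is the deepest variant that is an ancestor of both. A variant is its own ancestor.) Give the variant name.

Answer: Delta

Derivation:
Path from root to Iota: Eta -> Delta -> Theta -> Iota
  ancestors of Iota: {Eta, Delta, Theta, Iota}
Path from root to Gamma: Eta -> Delta -> Gamma
  ancestors of Gamma: {Eta, Delta, Gamma}
Common ancestors: {Eta, Delta}
Walk up from Gamma: Gamma (not in ancestors of Iota), Delta (in ancestors of Iota), Eta (in ancestors of Iota)
Deepest common ancestor (LCA) = Delta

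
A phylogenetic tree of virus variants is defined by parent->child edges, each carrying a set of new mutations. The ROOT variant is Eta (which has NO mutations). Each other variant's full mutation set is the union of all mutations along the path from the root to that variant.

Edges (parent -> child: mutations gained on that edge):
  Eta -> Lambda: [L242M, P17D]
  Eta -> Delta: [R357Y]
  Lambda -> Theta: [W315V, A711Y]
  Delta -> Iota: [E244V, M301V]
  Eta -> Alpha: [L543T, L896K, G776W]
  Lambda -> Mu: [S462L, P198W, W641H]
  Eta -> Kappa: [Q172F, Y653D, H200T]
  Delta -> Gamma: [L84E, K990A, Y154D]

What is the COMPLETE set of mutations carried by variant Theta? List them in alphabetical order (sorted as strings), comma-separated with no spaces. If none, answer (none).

Answer: A711Y,L242M,P17D,W315V

Derivation:
At Eta: gained [] -> total []
At Lambda: gained ['L242M', 'P17D'] -> total ['L242M', 'P17D']
At Theta: gained ['W315V', 'A711Y'] -> total ['A711Y', 'L242M', 'P17D', 'W315V']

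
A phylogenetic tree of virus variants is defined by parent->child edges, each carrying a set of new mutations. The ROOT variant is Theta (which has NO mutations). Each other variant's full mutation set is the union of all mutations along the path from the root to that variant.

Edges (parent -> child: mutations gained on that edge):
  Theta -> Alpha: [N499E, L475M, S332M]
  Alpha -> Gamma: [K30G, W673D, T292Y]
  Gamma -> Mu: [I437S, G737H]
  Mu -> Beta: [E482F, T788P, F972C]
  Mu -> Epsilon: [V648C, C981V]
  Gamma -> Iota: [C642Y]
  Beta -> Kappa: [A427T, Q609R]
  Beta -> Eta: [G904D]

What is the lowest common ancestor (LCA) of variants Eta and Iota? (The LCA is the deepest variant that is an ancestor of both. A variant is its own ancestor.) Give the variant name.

Answer: Gamma

Derivation:
Path from root to Eta: Theta -> Alpha -> Gamma -> Mu -> Beta -> Eta
  ancestors of Eta: {Theta, Alpha, Gamma, Mu, Beta, Eta}
Path from root to Iota: Theta -> Alpha -> Gamma -> Iota
  ancestors of Iota: {Theta, Alpha, Gamma, Iota}
Common ancestors: {Theta, Alpha, Gamma}
Walk up from Iota: Iota (not in ancestors of Eta), Gamma (in ancestors of Eta), Alpha (in ancestors of Eta), Theta (in ancestors of Eta)
Deepest common ancestor (LCA) = Gamma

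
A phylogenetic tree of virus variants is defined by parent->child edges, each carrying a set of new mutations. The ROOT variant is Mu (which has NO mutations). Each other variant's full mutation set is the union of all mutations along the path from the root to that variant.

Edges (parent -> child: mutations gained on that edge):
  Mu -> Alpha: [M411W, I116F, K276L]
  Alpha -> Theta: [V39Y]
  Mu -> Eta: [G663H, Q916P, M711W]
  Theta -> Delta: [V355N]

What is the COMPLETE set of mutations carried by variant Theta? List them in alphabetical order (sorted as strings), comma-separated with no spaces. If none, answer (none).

Answer: I116F,K276L,M411W,V39Y

Derivation:
At Mu: gained [] -> total []
At Alpha: gained ['M411W', 'I116F', 'K276L'] -> total ['I116F', 'K276L', 'M411W']
At Theta: gained ['V39Y'] -> total ['I116F', 'K276L', 'M411W', 'V39Y']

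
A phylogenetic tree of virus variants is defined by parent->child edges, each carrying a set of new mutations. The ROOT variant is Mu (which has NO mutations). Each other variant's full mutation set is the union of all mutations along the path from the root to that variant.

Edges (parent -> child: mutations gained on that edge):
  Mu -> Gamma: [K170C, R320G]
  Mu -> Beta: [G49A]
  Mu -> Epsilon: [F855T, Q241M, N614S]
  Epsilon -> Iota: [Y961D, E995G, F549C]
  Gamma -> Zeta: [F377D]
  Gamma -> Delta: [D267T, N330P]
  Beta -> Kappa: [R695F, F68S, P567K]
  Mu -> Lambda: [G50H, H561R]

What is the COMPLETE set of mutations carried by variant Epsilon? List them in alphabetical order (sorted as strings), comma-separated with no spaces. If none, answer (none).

At Mu: gained [] -> total []
At Epsilon: gained ['F855T', 'Q241M', 'N614S'] -> total ['F855T', 'N614S', 'Q241M']

Answer: F855T,N614S,Q241M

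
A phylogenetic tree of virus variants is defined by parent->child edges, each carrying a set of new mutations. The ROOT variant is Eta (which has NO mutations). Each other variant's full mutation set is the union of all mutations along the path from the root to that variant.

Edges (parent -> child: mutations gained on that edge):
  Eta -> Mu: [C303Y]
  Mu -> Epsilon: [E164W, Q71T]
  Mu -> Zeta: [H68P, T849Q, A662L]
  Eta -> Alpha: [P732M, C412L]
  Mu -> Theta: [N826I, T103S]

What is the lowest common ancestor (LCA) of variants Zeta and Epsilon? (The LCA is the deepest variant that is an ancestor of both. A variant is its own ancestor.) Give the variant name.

Answer: Mu

Derivation:
Path from root to Zeta: Eta -> Mu -> Zeta
  ancestors of Zeta: {Eta, Mu, Zeta}
Path from root to Epsilon: Eta -> Mu -> Epsilon
  ancestors of Epsilon: {Eta, Mu, Epsilon}
Common ancestors: {Eta, Mu}
Walk up from Epsilon: Epsilon (not in ancestors of Zeta), Mu (in ancestors of Zeta), Eta (in ancestors of Zeta)
Deepest common ancestor (LCA) = Mu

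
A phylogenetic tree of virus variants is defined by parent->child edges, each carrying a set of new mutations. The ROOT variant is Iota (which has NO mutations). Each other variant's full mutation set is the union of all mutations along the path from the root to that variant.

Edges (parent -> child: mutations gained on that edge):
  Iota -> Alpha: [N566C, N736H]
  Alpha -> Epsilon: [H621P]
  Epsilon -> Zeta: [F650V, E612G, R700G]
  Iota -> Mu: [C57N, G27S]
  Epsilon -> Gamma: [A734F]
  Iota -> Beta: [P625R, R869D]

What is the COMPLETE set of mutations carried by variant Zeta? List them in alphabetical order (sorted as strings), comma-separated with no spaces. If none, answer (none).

Answer: E612G,F650V,H621P,N566C,N736H,R700G

Derivation:
At Iota: gained [] -> total []
At Alpha: gained ['N566C', 'N736H'] -> total ['N566C', 'N736H']
At Epsilon: gained ['H621P'] -> total ['H621P', 'N566C', 'N736H']
At Zeta: gained ['F650V', 'E612G', 'R700G'] -> total ['E612G', 'F650V', 'H621P', 'N566C', 'N736H', 'R700G']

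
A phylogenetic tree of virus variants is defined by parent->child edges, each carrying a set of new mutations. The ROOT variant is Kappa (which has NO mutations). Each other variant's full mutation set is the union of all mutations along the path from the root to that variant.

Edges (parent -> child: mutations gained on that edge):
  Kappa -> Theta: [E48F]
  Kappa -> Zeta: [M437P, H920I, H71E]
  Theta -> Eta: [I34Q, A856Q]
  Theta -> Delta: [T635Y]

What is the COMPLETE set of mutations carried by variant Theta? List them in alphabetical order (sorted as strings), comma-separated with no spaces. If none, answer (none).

Answer: E48F

Derivation:
At Kappa: gained [] -> total []
At Theta: gained ['E48F'] -> total ['E48F']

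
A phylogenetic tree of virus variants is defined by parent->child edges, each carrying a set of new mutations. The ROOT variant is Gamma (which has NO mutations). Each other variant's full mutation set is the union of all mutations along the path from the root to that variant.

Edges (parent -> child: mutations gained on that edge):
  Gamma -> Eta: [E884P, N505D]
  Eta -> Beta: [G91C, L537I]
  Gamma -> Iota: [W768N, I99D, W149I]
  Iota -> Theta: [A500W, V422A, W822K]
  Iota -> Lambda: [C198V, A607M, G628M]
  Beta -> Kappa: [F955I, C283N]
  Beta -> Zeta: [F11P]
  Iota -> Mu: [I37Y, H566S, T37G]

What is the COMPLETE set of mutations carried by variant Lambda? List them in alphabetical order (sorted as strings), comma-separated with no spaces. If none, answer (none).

At Gamma: gained [] -> total []
At Iota: gained ['W768N', 'I99D', 'W149I'] -> total ['I99D', 'W149I', 'W768N']
At Lambda: gained ['C198V', 'A607M', 'G628M'] -> total ['A607M', 'C198V', 'G628M', 'I99D', 'W149I', 'W768N']

Answer: A607M,C198V,G628M,I99D,W149I,W768N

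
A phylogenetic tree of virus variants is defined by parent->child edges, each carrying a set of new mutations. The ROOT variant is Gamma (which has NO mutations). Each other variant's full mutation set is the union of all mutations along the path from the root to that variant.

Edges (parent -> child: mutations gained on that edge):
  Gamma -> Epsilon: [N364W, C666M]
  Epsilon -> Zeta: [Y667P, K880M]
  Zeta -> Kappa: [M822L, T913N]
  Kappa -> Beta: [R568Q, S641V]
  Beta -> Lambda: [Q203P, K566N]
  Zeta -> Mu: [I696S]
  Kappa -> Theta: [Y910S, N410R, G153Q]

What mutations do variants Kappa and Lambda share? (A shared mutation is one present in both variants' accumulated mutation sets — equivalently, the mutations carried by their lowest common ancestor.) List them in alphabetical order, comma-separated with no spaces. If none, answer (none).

Answer: C666M,K880M,M822L,N364W,T913N,Y667P

Derivation:
Accumulating mutations along path to Kappa:
  At Gamma: gained [] -> total []
  At Epsilon: gained ['N364W', 'C666M'] -> total ['C666M', 'N364W']
  At Zeta: gained ['Y667P', 'K880M'] -> total ['C666M', 'K880M', 'N364W', 'Y667P']
  At Kappa: gained ['M822L', 'T913N'] -> total ['C666M', 'K880M', 'M822L', 'N364W', 'T913N', 'Y667P']
Mutations(Kappa) = ['C666M', 'K880M', 'M822L', 'N364W', 'T913N', 'Y667P']
Accumulating mutations along path to Lambda:
  At Gamma: gained [] -> total []
  At Epsilon: gained ['N364W', 'C666M'] -> total ['C666M', 'N364W']
  At Zeta: gained ['Y667P', 'K880M'] -> total ['C666M', 'K880M', 'N364W', 'Y667P']
  At Kappa: gained ['M822L', 'T913N'] -> total ['C666M', 'K880M', 'M822L', 'N364W', 'T913N', 'Y667P']
  At Beta: gained ['R568Q', 'S641V'] -> total ['C666M', 'K880M', 'M822L', 'N364W', 'R568Q', 'S641V', 'T913N', 'Y667P']
  At Lambda: gained ['Q203P', 'K566N'] -> total ['C666M', 'K566N', 'K880M', 'M822L', 'N364W', 'Q203P', 'R568Q', 'S641V', 'T913N', 'Y667P']
Mutations(Lambda) = ['C666M', 'K566N', 'K880M', 'M822L', 'N364W', 'Q203P', 'R568Q', 'S641V', 'T913N', 'Y667P']
Intersection: ['C666M', 'K880M', 'M822L', 'N364W', 'T913N', 'Y667P'] ∩ ['C666M', 'K566N', 'K880M', 'M822L', 'N364W', 'Q203P', 'R568Q', 'S641V', 'T913N', 'Y667P'] = ['C666M', 'K880M', 'M822L', 'N364W', 'T913N', 'Y667P']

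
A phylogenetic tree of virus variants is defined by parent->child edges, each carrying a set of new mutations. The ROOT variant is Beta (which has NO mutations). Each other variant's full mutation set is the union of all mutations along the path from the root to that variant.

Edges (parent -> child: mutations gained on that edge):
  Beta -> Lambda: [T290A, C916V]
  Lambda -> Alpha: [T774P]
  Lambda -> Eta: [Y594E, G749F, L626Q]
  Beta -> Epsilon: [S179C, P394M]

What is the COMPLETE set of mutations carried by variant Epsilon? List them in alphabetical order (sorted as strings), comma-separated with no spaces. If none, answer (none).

At Beta: gained [] -> total []
At Epsilon: gained ['S179C', 'P394M'] -> total ['P394M', 'S179C']

Answer: P394M,S179C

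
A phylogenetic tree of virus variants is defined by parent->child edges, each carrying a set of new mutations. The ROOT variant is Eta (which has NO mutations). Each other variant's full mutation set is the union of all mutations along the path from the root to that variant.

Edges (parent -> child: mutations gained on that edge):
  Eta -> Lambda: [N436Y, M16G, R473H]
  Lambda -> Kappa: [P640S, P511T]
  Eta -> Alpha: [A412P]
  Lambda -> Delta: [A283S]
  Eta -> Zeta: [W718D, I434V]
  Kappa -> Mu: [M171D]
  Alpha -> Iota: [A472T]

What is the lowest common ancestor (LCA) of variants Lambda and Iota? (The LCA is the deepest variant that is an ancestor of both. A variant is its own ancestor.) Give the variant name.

Answer: Eta

Derivation:
Path from root to Lambda: Eta -> Lambda
  ancestors of Lambda: {Eta, Lambda}
Path from root to Iota: Eta -> Alpha -> Iota
  ancestors of Iota: {Eta, Alpha, Iota}
Common ancestors: {Eta}
Walk up from Iota: Iota (not in ancestors of Lambda), Alpha (not in ancestors of Lambda), Eta (in ancestors of Lambda)
Deepest common ancestor (LCA) = Eta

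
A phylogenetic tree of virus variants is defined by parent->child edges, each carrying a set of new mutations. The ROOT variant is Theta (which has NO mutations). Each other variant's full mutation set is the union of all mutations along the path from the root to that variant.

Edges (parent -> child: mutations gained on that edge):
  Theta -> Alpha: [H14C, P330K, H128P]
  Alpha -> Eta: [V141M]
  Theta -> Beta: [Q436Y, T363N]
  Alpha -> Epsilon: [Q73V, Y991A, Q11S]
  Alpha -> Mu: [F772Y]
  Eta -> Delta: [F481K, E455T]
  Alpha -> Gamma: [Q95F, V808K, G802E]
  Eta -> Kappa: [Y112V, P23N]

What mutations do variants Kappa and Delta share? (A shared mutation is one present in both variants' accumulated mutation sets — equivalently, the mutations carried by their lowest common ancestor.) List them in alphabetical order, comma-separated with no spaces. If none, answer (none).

Accumulating mutations along path to Kappa:
  At Theta: gained [] -> total []
  At Alpha: gained ['H14C', 'P330K', 'H128P'] -> total ['H128P', 'H14C', 'P330K']
  At Eta: gained ['V141M'] -> total ['H128P', 'H14C', 'P330K', 'V141M']
  At Kappa: gained ['Y112V', 'P23N'] -> total ['H128P', 'H14C', 'P23N', 'P330K', 'V141M', 'Y112V']
Mutations(Kappa) = ['H128P', 'H14C', 'P23N', 'P330K', 'V141M', 'Y112V']
Accumulating mutations along path to Delta:
  At Theta: gained [] -> total []
  At Alpha: gained ['H14C', 'P330K', 'H128P'] -> total ['H128P', 'H14C', 'P330K']
  At Eta: gained ['V141M'] -> total ['H128P', 'H14C', 'P330K', 'V141M']
  At Delta: gained ['F481K', 'E455T'] -> total ['E455T', 'F481K', 'H128P', 'H14C', 'P330K', 'V141M']
Mutations(Delta) = ['E455T', 'F481K', 'H128P', 'H14C', 'P330K', 'V141M']
Intersection: ['H128P', 'H14C', 'P23N', 'P330K', 'V141M', 'Y112V'] ∩ ['E455T', 'F481K', 'H128P', 'H14C', 'P330K', 'V141M'] = ['H128P', 'H14C', 'P330K', 'V141M']

Answer: H128P,H14C,P330K,V141M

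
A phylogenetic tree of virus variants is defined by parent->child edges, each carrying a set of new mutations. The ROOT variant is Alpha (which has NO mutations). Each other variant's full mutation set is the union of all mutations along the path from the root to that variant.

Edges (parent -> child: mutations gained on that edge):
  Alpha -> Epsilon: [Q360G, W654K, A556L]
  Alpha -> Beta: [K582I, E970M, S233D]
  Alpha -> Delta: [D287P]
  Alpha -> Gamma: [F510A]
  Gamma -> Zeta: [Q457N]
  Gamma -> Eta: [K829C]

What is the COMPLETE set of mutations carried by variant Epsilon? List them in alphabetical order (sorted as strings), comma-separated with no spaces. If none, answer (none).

Answer: A556L,Q360G,W654K

Derivation:
At Alpha: gained [] -> total []
At Epsilon: gained ['Q360G', 'W654K', 'A556L'] -> total ['A556L', 'Q360G', 'W654K']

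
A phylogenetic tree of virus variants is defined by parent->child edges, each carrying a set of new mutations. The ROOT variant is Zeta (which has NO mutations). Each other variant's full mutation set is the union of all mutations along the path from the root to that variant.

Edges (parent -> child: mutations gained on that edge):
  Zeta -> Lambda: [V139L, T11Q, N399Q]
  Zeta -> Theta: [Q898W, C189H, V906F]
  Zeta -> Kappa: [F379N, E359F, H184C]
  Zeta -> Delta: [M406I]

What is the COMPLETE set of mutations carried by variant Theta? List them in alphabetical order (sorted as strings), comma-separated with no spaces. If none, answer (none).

At Zeta: gained [] -> total []
At Theta: gained ['Q898W', 'C189H', 'V906F'] -> total ['C189H', 'Q898W', 'V906F']

Answer: C189H,Q898W,V906F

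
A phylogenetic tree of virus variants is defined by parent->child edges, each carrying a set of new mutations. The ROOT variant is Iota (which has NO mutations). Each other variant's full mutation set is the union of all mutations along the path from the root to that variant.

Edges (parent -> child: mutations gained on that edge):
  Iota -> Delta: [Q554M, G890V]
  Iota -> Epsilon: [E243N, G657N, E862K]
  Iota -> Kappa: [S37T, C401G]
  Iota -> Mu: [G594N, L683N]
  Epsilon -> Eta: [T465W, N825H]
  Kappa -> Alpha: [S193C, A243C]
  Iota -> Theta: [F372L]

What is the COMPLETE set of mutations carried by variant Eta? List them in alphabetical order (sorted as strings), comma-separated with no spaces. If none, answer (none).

Answer: E243N,E862K,G657N,N825H,T465W

Derivation:
At Iota: gained [] -> total []
At Epsilon: gained ['E243N', 'G657N', 'E862K'] -> total ['E243N', 'E862K', 'G657N']
At Eta: gained ['T465W', 'N825H'] -> total ['E243N', 'E862K', 'G657N', 'N825H', 'T465W']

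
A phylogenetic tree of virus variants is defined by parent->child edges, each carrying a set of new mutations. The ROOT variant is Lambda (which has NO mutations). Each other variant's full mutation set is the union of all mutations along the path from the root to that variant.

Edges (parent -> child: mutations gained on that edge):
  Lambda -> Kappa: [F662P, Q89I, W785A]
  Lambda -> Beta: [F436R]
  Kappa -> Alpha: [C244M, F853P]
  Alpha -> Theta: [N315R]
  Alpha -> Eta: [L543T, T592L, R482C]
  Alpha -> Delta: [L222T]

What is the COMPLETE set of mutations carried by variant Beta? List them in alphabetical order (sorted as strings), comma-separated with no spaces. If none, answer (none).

At Lambda: gained [] -> total []
At Beta: gained ['F436R'] -> total ['F436R']

Answer: F436R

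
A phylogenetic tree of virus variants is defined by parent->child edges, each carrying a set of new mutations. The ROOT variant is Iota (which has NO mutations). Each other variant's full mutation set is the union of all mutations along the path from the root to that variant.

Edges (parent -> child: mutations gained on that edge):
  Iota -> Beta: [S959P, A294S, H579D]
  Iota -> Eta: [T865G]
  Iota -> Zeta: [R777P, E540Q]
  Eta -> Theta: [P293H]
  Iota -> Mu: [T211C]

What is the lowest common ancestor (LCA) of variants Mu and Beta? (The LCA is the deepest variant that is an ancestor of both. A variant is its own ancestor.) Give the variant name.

Path from root to Mu: Iota -> Mu
  ancestors of Mu: {Iota, Mu}
Path from root to Beta: Iota -> Beta
  ancestors of Beta: {Iota, Beta}
Common ancestors: {Iota}
Walk up from Beta: Beta (not in ancestors of Mu), Iota (in ancestors of Mu)
Deepest common ancestor (LCA) = Iota

Answer: Iota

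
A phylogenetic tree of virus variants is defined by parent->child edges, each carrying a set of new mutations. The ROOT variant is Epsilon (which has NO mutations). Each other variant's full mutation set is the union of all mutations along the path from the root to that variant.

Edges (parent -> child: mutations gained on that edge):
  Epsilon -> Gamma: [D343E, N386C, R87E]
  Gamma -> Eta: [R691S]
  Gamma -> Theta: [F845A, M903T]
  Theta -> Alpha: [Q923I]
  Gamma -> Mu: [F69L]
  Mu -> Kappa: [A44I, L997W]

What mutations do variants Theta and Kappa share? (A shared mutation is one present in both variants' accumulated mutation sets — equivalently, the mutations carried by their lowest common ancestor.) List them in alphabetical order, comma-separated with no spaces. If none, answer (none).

Answer: D343E,N386C,R87E

Derivation:
Accumulating mutations along path to Theta:
  At Epsilon: gained [] -> total []
  At Gamma: gained ['D343E', 'N386C', 'R87E'] -> total ['D343E', 'N386C', 'R87E']
  At Theta: gained ['F845A', 'M903T'] -> total ['D343E', 'F845A', 'M903T', 'N386C', 'R87E']
Mutations(Theta) = ['D343E', 'F845A', 'M903T', 'N386C', 'R87E']
Accumulating mutations along path to Kappa:
  At Epsilon: gained [] -> total []
  At Gamma: gained ['D343E', 'N386C', 'R87E'] -> total ['D343E', 'N386C', 'R87E']
  At Mu: gained ['F69L'] -> total ['D343E', 'F69L', 'N386C', 'R87E']
  At Kappa: gained ['A44I', 'L997W'] -> total ['A44I', 'D343E', 'F69L', 'L997W', 'N386C', 'R87E']
Mutations(Kappa) = ['A44I', 'D343E', 'F69L', 'L997W', 'N386C', 'R87E']
Intersection: ['D343E', 'F845A', 'M903T', 'N386C', 'R87E'] ∩ ['A44I', 'D343E', 'F69L', 'L997W', 'N386C', 'R87E'] = ['D343E', 'N386C', 'R87E']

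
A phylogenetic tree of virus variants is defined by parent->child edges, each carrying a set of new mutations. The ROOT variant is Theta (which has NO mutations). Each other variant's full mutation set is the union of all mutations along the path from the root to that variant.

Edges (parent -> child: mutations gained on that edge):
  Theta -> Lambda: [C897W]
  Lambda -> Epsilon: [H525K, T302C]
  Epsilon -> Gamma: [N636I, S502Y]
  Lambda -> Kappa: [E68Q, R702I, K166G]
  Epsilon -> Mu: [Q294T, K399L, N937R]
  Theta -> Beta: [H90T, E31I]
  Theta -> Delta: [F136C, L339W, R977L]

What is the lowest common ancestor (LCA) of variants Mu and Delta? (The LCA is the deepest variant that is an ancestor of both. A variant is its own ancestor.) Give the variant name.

Answer: Theta

Derivation:
Path from root to Mu: Theta -> Lambda -> Epsilon -> Mu
  ancestors of Mu: {Theta, Lambda, Epsilon, Mu}
Path from root to Delta: Theta -> Delta
  ancestors of Delta: {Theta, Delta}
Common ancestors: {Theta}
Walk up from Delta: Delta (not in ancestors of Mu), Theta (in ancestors of Mu)
Deepest common ancestor (LCA) = Theta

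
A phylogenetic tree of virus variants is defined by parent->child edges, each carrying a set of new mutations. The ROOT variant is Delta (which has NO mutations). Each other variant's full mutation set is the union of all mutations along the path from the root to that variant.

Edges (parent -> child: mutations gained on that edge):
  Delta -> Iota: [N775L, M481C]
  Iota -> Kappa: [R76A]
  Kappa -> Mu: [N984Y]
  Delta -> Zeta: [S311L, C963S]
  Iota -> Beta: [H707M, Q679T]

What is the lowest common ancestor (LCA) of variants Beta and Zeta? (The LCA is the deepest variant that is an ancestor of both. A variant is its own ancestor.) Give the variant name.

Answer: Delta

Derivation:
Path from root to Beta: Delta -> Iota -> Beta
  ancestors of Beta: {Delta, Iota, Beta}
Path from root to Zeta: Delta -> Zeta
  ancestors of Zeta: {Delta, Zeta}
Common ancestors: {Delta}
Walk up from Zeta: Zeta (not in ancestors of Beta), Delta (in ancestors of Beta)
Deepest common ancestor (LCA) = Delta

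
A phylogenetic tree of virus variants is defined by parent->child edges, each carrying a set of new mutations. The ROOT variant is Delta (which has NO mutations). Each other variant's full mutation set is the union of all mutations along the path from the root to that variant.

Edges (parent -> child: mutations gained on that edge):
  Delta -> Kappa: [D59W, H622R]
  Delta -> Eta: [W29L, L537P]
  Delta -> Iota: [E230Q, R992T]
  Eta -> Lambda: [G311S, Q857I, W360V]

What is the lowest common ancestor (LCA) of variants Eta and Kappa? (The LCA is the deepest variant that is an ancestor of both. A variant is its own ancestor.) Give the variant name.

Path from root to Eta: Delta -> Eta
  ancestors of Eta: {Delta, Eta}
Path from root to Kappa: Delta -> Kappa
  ancestors of Kappa: {Delta, Kappa}
Common ancestors: {Delta}
Walk up from Kappa: Kappa (not in ancestors of Eta), Delta (in ancestors of Eta)
Deepest common ancestor (LCA) = Delta

Answer: Delta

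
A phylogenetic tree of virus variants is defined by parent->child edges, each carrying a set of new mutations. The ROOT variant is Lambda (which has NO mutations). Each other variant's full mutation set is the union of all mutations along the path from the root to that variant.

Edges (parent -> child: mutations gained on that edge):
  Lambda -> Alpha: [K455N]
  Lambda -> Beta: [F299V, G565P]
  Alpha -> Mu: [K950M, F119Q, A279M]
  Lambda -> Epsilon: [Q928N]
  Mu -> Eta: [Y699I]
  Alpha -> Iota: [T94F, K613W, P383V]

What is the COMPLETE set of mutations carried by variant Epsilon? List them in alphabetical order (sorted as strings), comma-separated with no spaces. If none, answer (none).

At Lambda: gained [] -> total []
At Epsilon: gained ['Q928N'] -> total ['Q928N']

Answer: Q928N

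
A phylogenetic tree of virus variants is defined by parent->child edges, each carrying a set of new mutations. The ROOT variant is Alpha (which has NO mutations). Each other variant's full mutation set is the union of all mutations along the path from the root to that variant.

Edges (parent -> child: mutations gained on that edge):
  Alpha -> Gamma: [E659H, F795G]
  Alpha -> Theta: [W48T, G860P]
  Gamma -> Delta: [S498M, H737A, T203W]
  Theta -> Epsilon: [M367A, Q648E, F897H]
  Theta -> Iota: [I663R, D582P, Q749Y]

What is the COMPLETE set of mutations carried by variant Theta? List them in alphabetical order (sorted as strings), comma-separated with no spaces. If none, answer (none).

Answer: G860P,W48T

Derivation:
At Alpha: gained [] -> total []
At Theta: gained ['W48T', 'G860P'] -> total ['G860P', 'W48T']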